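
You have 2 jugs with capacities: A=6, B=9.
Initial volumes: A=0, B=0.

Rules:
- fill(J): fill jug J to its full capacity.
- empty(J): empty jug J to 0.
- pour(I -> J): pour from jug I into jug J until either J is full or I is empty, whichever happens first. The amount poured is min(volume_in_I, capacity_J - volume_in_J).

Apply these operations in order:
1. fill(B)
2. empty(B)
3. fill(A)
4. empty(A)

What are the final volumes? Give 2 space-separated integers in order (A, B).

Answer: 0 0

Derivation:
Step 1: fill(B) -> (A=0 B=9)
Step 2: empty(B) -> (A=0 B=0)
Step 3: fill(A) -> (A=6 B=0)
Step 4: empty(A) -> (A=0 B=0)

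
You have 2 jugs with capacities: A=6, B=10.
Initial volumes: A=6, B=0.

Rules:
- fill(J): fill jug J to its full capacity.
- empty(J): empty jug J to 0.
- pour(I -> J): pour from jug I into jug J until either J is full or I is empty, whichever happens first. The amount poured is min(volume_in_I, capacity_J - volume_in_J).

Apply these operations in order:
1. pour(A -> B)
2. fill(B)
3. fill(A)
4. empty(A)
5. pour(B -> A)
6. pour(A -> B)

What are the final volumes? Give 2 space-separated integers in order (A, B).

Answer: 0 10

Derivation:
Step 1: pour(A -> B) -> (A=0 B=6)
Step 2: fill(B) -> (A=0 B=10)
Step 3: fill(A) -> (A=6 B=10)
Step 4: empty(A) -> (A=0 B=10)
Step 5: pour(B -> A) -> (A=6 B=4)
Step 6: pour(A -> B) -> (A=0 B=10)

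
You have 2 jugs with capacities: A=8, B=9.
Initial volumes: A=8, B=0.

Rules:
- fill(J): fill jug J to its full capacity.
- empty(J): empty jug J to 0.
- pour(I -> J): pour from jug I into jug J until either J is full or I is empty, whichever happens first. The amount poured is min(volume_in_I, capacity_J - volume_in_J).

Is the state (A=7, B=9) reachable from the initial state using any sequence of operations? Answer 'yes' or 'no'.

Answer: yes

Derivation:
BFS from (A=8, B=0):
  1. pour(A -> B) -> (A=0 B=8)
  2. fill(A) -> (A=8 B=8)
  3. pour(A -> B) -> (A=7 B=9)
Target reached → yes.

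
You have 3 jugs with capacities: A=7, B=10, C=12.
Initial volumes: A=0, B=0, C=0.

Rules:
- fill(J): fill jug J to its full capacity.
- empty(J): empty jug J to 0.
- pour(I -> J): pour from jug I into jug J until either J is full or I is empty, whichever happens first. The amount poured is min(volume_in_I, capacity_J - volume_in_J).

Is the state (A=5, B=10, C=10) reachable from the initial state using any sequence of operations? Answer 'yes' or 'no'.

BFS from (A=0, B=0, C=0):
  1. fill(B) -> (A=0 B=10 C=0)
  2. fill(C) -> (A=0 B=10 C=12)
  3. pour(C -> A) -> (A=7 B=10 C=5)
  4. empty(A) -> (A=0 B=10 C=5)
  5. pour(C -> A) -> (A=5 B=10 C=0)
  6. pour(B -> C) -> (A=5 B=0 C=10)
  7. fill(B) -> (A=5 B=10 C=10)
Target reached → yes.

Answer: yes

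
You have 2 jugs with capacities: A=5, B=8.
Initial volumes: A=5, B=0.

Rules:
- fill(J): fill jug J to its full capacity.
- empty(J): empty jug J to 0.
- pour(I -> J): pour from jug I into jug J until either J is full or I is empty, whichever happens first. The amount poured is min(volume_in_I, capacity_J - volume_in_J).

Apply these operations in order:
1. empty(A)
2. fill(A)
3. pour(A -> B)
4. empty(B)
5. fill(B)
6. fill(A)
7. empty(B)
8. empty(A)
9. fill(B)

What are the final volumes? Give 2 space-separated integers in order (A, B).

Answer: 0 8

Derivation:
Step 1: empty(A) -> (A=0 B=0)
Step 2: fill(A) -> (A=5 B=0)
Step 3: pour(A -> B) -> (A=0 B=5)
Step 4: empty(B) -> (A=0 B=0)
Step 5: fill(B) -> (A=0 B=8)
Step 6: fill(A) -> (A=5 B=8)
Step 7: empty(B) -> (A=5 B=0)
Step 8: empty(A) -> (A=0 B=0)
Step 9: fill(B) -> (A=0 B=8)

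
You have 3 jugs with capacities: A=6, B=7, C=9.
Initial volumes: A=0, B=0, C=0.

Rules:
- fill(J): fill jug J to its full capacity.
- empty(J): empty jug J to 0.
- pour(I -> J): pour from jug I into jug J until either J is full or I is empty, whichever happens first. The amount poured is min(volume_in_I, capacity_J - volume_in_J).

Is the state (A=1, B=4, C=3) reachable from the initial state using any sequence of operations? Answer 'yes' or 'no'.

Answer: no

Derivation:
BFS explored all 320 reachable states.
Reachable set includes: (0,0,0), (0,0,1), (0,0,2), (0,0,3), (0,0,4), (0,0,5), (0,0,6), (0,0,7), (0,0,8), (0,0,9), (0,1,0), (0,1,1) ...
Target (A=1, B=4, C=3) not in reachable set → no.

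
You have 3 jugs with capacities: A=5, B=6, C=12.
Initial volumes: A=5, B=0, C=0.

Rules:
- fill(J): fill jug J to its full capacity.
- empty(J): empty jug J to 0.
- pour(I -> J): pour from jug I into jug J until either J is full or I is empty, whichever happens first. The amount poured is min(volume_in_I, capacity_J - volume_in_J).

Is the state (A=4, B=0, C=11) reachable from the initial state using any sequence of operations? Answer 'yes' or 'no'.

BFS from (A=5, B=0, C=0):
  1. pour(A -> B) -> (A=0 B=5 C=0)
  2. fill(A) -> (A=5 B=5 C=0)
  3. pour(A -> C) -> (A=0 B=5 C=5)
  4. fill(A) -> (A=5 B=5 C=5)
  5. pour(A -> B) -> (A=4 B=6 C=5)
  6. pour(B -> C) -> (A=4 B=0 C=11)
Target reached → yes.

Answer: yes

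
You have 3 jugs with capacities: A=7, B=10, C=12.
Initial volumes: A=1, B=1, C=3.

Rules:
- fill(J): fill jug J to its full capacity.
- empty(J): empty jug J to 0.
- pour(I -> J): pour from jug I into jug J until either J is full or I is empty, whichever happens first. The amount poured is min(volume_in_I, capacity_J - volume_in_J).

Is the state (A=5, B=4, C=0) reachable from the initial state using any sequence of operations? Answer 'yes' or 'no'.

BFS from (A=1, B=1, C=3):
  1. empty(A) -> (A=0 B=1 C=3)
  2. pour(C -> B) -> (A=0 B=4 C=0)
  3. fill(C) -> (A=0 B=4 C=12)
  4. pour(C -> A) -> (A=7 B=4 C=5)
  5. empty(A) -> (A=0 B=4 C=5)
  6. pour(C -> A) -> (A=5 B=4 C=0)
Target reached → yes.

Answer: yes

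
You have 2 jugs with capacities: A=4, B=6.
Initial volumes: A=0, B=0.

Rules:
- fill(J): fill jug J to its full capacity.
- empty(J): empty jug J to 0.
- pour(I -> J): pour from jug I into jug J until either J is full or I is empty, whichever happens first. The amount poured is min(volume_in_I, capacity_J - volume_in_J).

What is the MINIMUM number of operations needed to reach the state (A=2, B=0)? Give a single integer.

BFS from (A=0, B=0). One shortest path:
  1. fill(B) -> (A=0 B=6)
  2. pour(B -> A) -> (A=4 B=2)
  3. empty(A) -> (A=0 B=2)
  4. pour(B -> A) -> (A=2 B=0)
Reached target in 4 moves.

Answer: 4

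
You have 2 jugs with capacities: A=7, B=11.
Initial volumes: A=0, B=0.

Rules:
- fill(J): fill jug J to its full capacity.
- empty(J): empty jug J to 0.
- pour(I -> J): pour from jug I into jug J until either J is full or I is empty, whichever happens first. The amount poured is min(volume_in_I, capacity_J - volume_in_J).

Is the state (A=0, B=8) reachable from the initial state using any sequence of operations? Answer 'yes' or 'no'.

BFS from (A=0, B=0):
  1. fill(B) -> (A=0 B=11)
  2. pour(B -> A) -> (A=7 B=4)
  3. empty(A) -> (A=0 B=4)
  4. pour(B -> A) -> (A=4 B=0)
  5. fill(B) -> (A=4 B=11)
  6. pour(B -> A) -> (A=7 B=8)
  7. empty(A) -> (A=0 B=8)
Target reached → yes.

Answer: yes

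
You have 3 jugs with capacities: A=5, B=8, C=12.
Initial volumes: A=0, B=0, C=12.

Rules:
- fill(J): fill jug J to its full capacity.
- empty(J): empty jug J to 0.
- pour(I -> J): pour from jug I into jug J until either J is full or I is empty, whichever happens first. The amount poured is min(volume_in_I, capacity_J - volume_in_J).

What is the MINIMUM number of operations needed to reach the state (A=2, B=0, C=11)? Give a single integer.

Answer: 8

Derivation:
BFS from (A=0, B=0, C=12). One shortest path:
  1. fill(A) -> (A=5 B=0 C=12)
  2. fill(B) -> (A=5 B=8 C=12)
  3. empty(C) -> (A=5 B=8 C=0)
  4. pour(B -> C) -> (A=5 B=0 C=8)
  5. pour(A -> B) -> (A=0 B=5 C=8)
  6. pour(C -> A) -> (A=5 B=5 C=3)
  7. pour(A -> B) -> (A=2 B=8 C=3)
  8. pour(B -> C) -> (A=2 B=0 C=11)
Reached target in 8 moves.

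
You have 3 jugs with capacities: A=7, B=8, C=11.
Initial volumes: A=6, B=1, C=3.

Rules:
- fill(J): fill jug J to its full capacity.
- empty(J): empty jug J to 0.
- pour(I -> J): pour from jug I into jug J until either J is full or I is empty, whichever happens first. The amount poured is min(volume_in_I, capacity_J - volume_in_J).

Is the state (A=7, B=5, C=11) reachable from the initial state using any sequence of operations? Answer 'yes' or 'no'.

BFS from (A=6, B=1, C=3):
  1. empty(A) -> (A=0 B=1 C=3)
  2. fill(C) -> (A=0 B=1 C=11)
  3. pour(C -> A) -> (A=7 B=1 C=4)
  4. pour(C -> B) -> (A=7 B=5 C=0)
  5. fill(C) -> (A=7 B=5 C=11)
Target reached → yes.

Answer: yes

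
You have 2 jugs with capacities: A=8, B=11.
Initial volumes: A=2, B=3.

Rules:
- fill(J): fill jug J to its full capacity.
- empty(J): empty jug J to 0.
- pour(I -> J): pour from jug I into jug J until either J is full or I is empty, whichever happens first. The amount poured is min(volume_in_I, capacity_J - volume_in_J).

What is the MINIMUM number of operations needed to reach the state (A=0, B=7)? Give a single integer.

Answer: 8

Derivation:
BFS from (A=2, B=3). One shortest path:
  1. empty(B) -> (A=2 B=0)
  2. pour(A -> B) -> (A=0 B=2)
  3. fill(A) -> (A=8 B=2)
  4. pour(A -> B) -> (A=0 B=10)
  5. fill(A) -> (A=8 B=10)
  6. pour(A -> B) -> (A=7 B=11)
  7. empty(B) -> (A=7 B=0)
  8. pour(A -> B) -> (A=0 B=7)
Reached target in 8 moves.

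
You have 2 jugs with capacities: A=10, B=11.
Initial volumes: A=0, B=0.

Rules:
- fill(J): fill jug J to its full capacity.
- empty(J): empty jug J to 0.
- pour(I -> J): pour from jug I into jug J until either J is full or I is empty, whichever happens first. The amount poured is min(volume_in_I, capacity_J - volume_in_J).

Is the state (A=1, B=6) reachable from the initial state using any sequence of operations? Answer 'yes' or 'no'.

BFS explored all 42 reachable states.
Reachable set includes: (0,0), (0,1), (0,2), (0,3), (0,4), (0,5), (0,6), (0,7), (0,8), (0,9), (0,10), (0,11) ...
Target (A=1, B=6) not in reachable set → no.

Answer: no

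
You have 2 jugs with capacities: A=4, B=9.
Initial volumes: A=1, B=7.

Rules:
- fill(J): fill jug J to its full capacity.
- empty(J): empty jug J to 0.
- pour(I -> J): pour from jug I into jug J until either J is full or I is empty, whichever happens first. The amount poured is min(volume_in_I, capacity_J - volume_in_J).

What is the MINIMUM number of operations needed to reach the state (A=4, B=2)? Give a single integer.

Answer: 4

Derivation:
BFS from (A=1, B=7). One shortest path:
  1. fill(B) -> (A=1 B=9)
  2. pour(B -> A) -> (A=4 B=6)
  3. empty(A) -> (A=0 B=6)
  4. pour(B -> A) -> (A=4 B=2)
Reached target in 4 moves.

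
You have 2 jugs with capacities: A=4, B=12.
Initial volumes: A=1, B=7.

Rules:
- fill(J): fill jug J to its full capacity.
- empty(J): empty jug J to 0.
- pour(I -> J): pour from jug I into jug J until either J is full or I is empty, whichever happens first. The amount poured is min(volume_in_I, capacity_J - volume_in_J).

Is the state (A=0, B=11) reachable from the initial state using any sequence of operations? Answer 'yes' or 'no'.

Answer: yes

Derivation:
BFS from (A=1, B=7):
  1. fill(A) -> (A=4 B=7)
  2. pour(A -> B) -> (A=0 B=11)
Target reached → yes.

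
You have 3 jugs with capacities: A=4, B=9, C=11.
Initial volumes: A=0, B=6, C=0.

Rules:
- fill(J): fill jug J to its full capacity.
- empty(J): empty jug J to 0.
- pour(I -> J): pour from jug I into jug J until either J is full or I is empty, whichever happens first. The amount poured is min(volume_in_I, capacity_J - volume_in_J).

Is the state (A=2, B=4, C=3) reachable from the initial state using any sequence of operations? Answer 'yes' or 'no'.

Answer: no

Derivation:
BFS explored all 360 reachable states.
Reachable set includes: (0,0,0), (0,0,1), (0,0,2), (0,0,3), (0,0,4), (0,0,5), (0,0,6), (0,0,7), (0,0,8), (0,0,9), (0,0,10), (0,0,11) ...
Target (A=2, B=4, C=3) not in reachable set → no.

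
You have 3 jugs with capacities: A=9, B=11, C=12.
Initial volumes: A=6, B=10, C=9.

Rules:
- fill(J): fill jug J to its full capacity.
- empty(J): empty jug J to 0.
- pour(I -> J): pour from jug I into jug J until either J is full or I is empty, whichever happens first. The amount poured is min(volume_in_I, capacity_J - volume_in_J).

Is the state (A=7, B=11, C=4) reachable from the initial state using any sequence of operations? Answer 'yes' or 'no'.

Answer: yes

Derivation:
BFS from (A=6, B=10, C=9):
  1. pour(A -> C) -> (A=3 B=10 C=12)
  2. empty(C) -> (A=3 B=10 C=0)
  3. pour(B -> A) -> (A=9 B=4 C=0)
  4. pour(B -> C) -> (A=9 B=0 C=4)
  5. pour(A -> B) -> (A=0 B=9 C=4)
  6. fill(A) -> (A=9 B=9 C=4)
  7. pour(A -> B) -> (A=7 B=11 C=4)
Target reached → yes.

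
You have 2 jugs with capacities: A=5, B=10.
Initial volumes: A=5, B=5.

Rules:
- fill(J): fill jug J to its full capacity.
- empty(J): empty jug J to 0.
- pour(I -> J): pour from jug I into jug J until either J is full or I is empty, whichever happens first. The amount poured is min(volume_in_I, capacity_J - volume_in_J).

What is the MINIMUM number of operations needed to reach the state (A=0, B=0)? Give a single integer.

BFS from (A=5, B=5). One shortest path:
  1. empty(A) -> (A=0 B=5)
  2. empty(B) -> (A=0 B=0)
Reached target in 2 moves.

Answer: 2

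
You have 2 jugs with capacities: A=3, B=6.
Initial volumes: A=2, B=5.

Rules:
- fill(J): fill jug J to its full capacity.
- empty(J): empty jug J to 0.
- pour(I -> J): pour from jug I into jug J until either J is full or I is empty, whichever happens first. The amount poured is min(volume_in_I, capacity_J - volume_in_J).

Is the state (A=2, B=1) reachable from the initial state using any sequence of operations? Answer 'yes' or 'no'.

BFS explored all 19 reachable states.
Reachable set includes: (0,0), (0,1), (0,2), (0,3), (0,4), (0,5), (0,6), (1,0), (1,6), (2,0), (2,5), (2,6) ...
Target (A=2, B=1) not in reachable set → no.

Answer: no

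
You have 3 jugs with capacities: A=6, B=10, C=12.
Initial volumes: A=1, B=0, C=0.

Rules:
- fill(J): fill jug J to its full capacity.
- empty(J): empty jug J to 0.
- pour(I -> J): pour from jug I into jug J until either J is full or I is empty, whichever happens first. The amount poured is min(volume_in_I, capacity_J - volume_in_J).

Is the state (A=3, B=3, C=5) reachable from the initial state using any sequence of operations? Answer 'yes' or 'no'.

Answer: no

Derivation:
BFS explored all 380 reachable states.
Reachable set includes: (0,0,0), (0,0,1), (0,0,2), (0,0,3), (0,0,4), (0,0,5), (0,0,6), (0,0,7), (0,0,8), (0,0,9), (0,0,10), (0,0,11) ...
Target (A=3, B=3, C=5) not in reachable set → no.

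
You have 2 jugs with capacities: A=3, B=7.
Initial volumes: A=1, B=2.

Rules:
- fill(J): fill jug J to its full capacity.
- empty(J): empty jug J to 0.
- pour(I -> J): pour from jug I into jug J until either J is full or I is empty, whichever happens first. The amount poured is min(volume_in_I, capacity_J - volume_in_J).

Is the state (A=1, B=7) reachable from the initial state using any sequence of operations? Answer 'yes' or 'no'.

Answer: yes

Derivation:
BFS from (A=1, B=2):
  1. fill(B) -> (A=1 B=7)
Target reached → yes.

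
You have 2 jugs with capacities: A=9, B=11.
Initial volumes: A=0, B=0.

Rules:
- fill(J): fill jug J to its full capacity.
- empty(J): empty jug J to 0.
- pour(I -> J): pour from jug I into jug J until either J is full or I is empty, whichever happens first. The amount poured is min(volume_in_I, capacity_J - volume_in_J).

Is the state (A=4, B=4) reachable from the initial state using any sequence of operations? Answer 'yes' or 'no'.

Answer: no

Derivation:
BFS explored all 40 reachable states.
Reachable set includes: (0,0), (0,1), (0,2), (0,3), (0,4), (0,5), (0,6), (0,7), (0,8), (0,9), (0,10), (0,11) ...
Target (A=4, B=4) not in reachable set → no.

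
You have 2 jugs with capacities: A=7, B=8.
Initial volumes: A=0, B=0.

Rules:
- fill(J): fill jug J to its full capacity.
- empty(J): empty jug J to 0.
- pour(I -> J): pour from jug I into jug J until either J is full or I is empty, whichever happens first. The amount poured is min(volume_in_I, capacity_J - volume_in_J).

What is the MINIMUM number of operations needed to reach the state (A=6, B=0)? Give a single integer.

Answer: 5

Derivation:
BFS from (A=0, B=0). One shortest path:
  1. fill(A) -> (A=7 B=0)
  2. pour(A -> B) -> (A=0 B=7)
  3. fill(A) -> (A=7 B=7)
  4. pour(A -> B) -> (A=6 B=8)
  5. empty(B) -> (A=6 B=0)
Reached target in 5 moves.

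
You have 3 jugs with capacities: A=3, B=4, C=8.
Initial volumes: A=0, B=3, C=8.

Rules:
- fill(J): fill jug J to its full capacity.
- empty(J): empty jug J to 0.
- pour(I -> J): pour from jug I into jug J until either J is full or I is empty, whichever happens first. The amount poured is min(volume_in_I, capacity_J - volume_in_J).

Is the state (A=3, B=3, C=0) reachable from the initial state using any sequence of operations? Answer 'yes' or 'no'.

BFS from (A=0, B=3, C=8):
  1. fill(A) -> (A=3 B=3 C=8)
  2. empty(C) -> (A=3 B=3 C=0)
Target reached → yes.

Answer: yes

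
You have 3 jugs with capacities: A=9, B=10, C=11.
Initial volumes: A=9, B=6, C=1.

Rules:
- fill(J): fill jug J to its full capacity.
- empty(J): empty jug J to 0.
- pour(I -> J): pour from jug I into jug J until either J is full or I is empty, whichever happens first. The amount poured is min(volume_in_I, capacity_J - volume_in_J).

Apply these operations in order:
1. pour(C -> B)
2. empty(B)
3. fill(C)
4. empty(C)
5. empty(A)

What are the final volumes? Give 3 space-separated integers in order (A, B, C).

Answer: 0 0 0

Derivation:
Step 1: pour(C -> B) -> (A=9 B=7 C=0)
Step 2: empty(B) -> (A=9 B=0 C=0)
Step 3: fill(C) -> (A=9 B=0 C=11)
Step 4: empty(C) -> (A=9 B=0 C=0)
Step 5: empty(A) -> (A=0 B=0 C=0)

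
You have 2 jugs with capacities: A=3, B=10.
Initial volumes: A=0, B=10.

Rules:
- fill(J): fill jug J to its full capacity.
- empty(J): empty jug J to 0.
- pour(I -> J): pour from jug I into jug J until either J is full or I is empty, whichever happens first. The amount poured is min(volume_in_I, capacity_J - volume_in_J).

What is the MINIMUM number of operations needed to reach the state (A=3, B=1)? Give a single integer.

BFS from (A=0, B=10). One shortest path:
  1. pour(B -> A) -> (A=3 B=7)
  2. empty(A) -> (A=0 B=7)
  3. pour(B -> A) -> (A=3 B=4)
  4. empty(A) -> (A=0 B=4)
  5. pour(B -> A) -> (A=3 B=1)
Reached target in 5 moves.

Answer: 5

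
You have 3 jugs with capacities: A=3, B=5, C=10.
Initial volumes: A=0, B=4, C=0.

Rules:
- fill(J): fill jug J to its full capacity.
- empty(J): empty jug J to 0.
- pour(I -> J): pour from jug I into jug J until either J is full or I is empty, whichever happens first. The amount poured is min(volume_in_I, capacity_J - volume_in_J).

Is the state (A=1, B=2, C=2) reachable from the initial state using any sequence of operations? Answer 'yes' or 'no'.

BFS explored all 192 reachable states.
Reachable set includes: (0,0,0), (0,0,1), (0,0,2), (0,0,3), (0,0,4), (0,0,5), (0,0,6), (0,0,7), (0,0,8), (0,0,9), (0,0,10), (0,1,0) ...
Target (A=1, B=2, C=2) not in reachable set → no.

Answer: no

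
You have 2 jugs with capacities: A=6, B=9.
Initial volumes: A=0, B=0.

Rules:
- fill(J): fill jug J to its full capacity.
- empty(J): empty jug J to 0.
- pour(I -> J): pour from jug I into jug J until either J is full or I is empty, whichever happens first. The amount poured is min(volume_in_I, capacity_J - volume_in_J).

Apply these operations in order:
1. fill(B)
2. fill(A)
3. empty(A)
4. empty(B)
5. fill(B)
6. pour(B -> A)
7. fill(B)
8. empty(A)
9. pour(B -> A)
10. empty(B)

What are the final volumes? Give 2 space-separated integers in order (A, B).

Answer: 6 0

Derivation:
Step 1: fill(B) -> (A=0 B=9)
Step 2: fill(A) -> (A=6 B=9)
Step 3: empty(A) -> (A=0 B=9)
Step 4: empty(B) -> (A=0 B=0)
Step 5: fill(B) -> (A=0 B=9)
Step 6: pour(B -> A) -> (A=6 B=3)
Step 7: fill(B) -> (A=6 B=9)
Step 8: empty(A) -> (A=0 B=9)
Step 9: pour(B -> A) -> (A=6 B=3)
Step 10: empty(B) -> (A=6 B=0)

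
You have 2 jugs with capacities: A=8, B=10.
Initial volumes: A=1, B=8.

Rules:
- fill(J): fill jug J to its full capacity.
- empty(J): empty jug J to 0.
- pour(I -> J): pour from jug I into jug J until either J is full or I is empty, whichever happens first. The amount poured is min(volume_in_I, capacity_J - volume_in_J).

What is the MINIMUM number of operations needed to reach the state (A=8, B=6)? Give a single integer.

Answer: 5

Derivation:
BFS from (A=1, B=8). One shortest path:
  1. fill(A) -> (A=8 B=8)
  2. pour(A -> B) -> (A=6 B=10)
  3. empty(B) -> (A=6 B=0)
  4. pour(A -> B) -> (A=0 B=6)
  5. fill(A) -> (A=8 B=6)
Reached target in 5 moves.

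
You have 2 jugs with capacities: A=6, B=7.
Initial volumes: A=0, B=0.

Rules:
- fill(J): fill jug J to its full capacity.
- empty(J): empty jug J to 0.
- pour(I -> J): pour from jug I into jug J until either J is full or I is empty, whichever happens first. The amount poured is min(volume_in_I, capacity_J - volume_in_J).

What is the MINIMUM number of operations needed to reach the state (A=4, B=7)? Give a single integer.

Answer: 8

Derivation:
BFS from (A=0, B=0). One shortest path:
  1. fill(A) -> (A=6 B=0)
  2. pour(A -> B) -> (A=0 B=6)
  3. fill(A) -> (A=6 B=6)
  4. pour(A -> B) -> (A=5 B=7)
  5. empty(B) -> (A=5 B=0)
  6. pour(A -> B) -> (A=0 B=5)
  7. fill(A) -> (A=6 B=5)
  8. pour(A -> B) -> (A=4 B=7)
Reached target in 8 moves.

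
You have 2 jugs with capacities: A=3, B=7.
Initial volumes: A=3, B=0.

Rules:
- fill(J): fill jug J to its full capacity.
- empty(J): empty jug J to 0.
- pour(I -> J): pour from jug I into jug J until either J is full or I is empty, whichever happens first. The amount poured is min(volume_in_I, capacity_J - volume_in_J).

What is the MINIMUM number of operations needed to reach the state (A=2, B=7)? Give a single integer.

BFS from (A=3, B=0). One shortest path:
  1. pour(A -> B) -> (A=0 B=3)
  2. fill(A) -> (A=3 B=3)
  3. pour(A -> B) -> (A=0 B=6)
  4. fill(A) -> (A=3 B=6)
  5. pour(A -> B) -> (A=2 B=7)
Reached target in 5 moves.

Answer: 5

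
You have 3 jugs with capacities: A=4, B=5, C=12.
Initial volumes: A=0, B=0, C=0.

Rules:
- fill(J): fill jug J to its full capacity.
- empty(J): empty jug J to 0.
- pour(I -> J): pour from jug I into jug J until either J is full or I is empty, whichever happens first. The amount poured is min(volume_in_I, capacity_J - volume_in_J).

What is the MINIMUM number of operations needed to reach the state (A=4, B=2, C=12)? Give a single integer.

Answer: 7

Derivation:
BFS from (A=0, B=0, C=0). One shortest path:
  1. fill(A) -> (A=4 B=0 C=0)
  2. fill(B) -> (A=4 B=5 C=0)
  3. pour(A -> C) -> (A=0 B=5 C=4)
  4. fill(A) -> (A=4 B=5 C=4)
  5. pour(B -> C) -> (A=4 B=0 C=9)
  6. fill(B) -> (A=4 B=5 C=9)
  7. pour(B -> C) -> (A=4 B=2 C=12)
Reached target in 7 moves.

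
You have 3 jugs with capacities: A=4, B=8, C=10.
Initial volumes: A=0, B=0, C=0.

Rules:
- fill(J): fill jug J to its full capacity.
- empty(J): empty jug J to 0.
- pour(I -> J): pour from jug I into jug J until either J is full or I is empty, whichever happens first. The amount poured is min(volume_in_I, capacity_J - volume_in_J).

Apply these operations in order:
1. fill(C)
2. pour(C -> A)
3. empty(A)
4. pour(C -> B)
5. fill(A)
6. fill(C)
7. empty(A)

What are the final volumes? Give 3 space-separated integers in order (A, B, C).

Step 1: fill(C) -> (A=0 B=0 C=10)
Step 2: pour(C -> A) -> (A=4 B=0 C=6)
Step 3: empty(A) -> (A=0 B=0 C=6)
Step 4: pour(C -> B) -> (A=0 B=6 C=0)
Step 5: fill(A) -> (A=4 B=6 C=0)
Step 6: fill(C) -> (A=4 B=6 C=10)
Step 7: empty(A) -> (A=0 B=6 C=10)

Answer: 0 6 10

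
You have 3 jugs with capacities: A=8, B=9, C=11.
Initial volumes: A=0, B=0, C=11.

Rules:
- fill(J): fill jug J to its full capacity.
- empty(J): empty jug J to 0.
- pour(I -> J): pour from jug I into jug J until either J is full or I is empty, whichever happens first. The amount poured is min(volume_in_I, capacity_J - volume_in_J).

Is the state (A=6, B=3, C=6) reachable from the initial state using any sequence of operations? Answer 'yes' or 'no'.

BFS explored all 520 reachable states.
Reachable set includes: (0,0,0), (0,0,1), (0,0,2), (0,0,3), (0,0,4), (0,0,5), (0,0,6), (0,0,7), (0,0,8), (0,0,9), (0,0,10), (0,0,11) ...
Target (A=6, B=3, C=6) not in reachable set → no.

Answer: no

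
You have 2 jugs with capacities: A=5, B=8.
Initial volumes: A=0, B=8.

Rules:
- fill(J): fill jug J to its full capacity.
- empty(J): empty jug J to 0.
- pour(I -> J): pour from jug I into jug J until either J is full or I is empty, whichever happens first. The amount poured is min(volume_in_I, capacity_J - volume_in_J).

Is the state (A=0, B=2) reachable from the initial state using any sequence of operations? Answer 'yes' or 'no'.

BFS from (A=0, B=8):
  1. fill(A) -> (A=5 B=8)
  2. empty(B) -> (A=5 B=0)
  3. pour(A -> B) -> (A=0 B=5)
  4. fill(A) -> (A=5 B=5)
  5. pour(A -> B) -> (A=2 B=8)
  6. empty(B) -> (A=2 B=0)
  7. pour(A -> B) -> (A=0 B=2)
Target reached → yes.

Answer: yes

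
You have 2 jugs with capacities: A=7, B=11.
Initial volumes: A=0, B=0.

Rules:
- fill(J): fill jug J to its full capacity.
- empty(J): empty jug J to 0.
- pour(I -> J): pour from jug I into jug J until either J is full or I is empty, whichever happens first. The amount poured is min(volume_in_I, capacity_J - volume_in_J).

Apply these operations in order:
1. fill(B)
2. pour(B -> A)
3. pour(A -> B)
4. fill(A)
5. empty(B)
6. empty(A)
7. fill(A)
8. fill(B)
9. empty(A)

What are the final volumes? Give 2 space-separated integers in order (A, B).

Step 1: fill(B) -> (A=0 B=11)
Step 2: pour(B -> A) -> (A=7 B=4)
Step 3: pour(A -> B) -> (A=0 B=11)
Step 4: fill(A) -> (A=7 B=11)
Step 5: empty(B) -> (A=7 B=0)
Step 6: empty(A) -> (A=0 B=0)
Step 7: fill(A) -> (A=7 B=0)
Step 8: fill(B) -> (A=7 B=11)
Step 9: empty(A) -> (A=0 B=11)

Answer: 0 11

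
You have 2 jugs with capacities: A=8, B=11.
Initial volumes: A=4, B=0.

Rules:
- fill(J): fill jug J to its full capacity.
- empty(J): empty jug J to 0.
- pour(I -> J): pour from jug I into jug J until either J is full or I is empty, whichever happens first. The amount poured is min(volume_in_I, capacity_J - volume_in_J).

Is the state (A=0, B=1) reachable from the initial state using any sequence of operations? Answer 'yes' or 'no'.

BFS from (A=4, B=0):
  1. pour(A -> B) -> (A=0 B=4)
  2. fill(A) -> (A=8 B=4)
  3. pour(A -> B) -> (A=1 B=11)
  4. empty(B) -> (A=1 B=0)
  5. pour(A -> B) -> (A=0 B=1)
Target reached → yes.

Answer: yes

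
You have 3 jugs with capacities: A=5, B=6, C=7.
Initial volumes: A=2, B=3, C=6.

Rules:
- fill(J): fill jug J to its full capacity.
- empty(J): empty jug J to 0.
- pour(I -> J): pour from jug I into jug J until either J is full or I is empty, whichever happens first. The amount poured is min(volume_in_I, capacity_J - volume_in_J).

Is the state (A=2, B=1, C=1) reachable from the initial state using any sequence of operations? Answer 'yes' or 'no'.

Answer: no

Derivation:
BFS explored all 217 reachable states.
Reachable set includes: (0,0,0), (0,0,1), (0,0,2), (0,0,3), (0,0,4), (0,0,5), (0,0,6), (0,0,7), (0,1,0), (0,1,1), (0,1,2), (0,1,3) ...
Target (A=2, B=1, C=1) not in reachable set → no.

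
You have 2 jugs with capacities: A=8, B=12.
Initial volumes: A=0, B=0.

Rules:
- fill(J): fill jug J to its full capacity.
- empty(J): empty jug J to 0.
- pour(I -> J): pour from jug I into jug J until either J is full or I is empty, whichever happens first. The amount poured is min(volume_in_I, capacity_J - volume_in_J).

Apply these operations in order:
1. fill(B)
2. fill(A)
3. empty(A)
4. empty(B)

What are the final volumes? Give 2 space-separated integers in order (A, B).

Step 1: fill(B) -> (A=0 B=12)
Step 2: fill(A) -> (A=8 B=12)
Step 3: empty(A) -> (A=0 B=12)
Step 4: empty(B) -> (A=0 B=0)

Answer: 0 0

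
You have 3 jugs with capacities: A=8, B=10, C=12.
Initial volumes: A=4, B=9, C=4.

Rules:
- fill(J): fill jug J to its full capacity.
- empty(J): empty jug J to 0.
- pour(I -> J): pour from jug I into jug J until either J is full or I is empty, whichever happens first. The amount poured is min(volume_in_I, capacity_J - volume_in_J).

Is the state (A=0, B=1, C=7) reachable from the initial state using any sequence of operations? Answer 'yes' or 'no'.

BFS explored all 447 reachable states.
Reachable set includes: (0,0,0), (0,0,1), (0,0,2), (0,0,3), (0,0,4), (0,0,5), (0,0,6), (0,0,7), (0,0,8), (0,0,9), (0,0,10), (0,0,11) ...
Target (A=0, B=1, C=7) not in reachable set → no.

Answer: no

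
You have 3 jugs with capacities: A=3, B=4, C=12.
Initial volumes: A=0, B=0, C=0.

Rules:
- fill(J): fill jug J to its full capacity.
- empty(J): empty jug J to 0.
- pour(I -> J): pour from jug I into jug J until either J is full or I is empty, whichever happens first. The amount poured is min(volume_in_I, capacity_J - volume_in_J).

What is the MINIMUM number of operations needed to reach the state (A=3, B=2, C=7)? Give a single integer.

Answer: 7

Derivation:
BFS from (A=0, B=0, C=0). One shortest path:
  1. fill(C) -> (A=0 B=0 C=12)
  2. pour(C -> B) -> (A=0 B=4 C=8)
  3. pour(B -> A) -> (A=3 B=1 C=8)
  4. pour(A -> C) -> (A=0 B=1 C=11)
  5. pour(B -> A) -> (A=1 B=0 C=11)
  6. pour(C -> B) -> (A=1 B=4 C=7)
  7. pour(B -> A) -> (A=3 B=2 C=7)
Reached target in 7 moves.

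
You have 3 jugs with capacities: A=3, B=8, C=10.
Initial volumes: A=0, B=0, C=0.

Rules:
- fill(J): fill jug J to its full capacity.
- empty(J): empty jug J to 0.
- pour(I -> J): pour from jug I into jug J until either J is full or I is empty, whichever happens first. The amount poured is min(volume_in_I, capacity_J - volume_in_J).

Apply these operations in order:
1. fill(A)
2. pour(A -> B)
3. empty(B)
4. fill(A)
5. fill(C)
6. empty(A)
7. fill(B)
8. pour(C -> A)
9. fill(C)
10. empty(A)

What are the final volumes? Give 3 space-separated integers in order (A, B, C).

Step 1: fill(A) -> (A=3 B=0 C=0)
Step 2: pour(A -> B) -> (A=0 B=3 C=0)
Step 3: empty(B) -> (A=0 B=0 C=0)
Step 4: fill(A) -> (A=3 B=0 C=0)
Step 5: fill(C) -> (A=3 B=0 C=10)
Step 6: empty(A) -> (A=0 B=0 C=10)
Step 7: fill(B) -> (A=0 B=8 C=10)
Step 8: pour(C -> A) -> (A=3 B=8 C=7)
Step 9: fill(C) -> (A=3 B=8 C=10)
Step 10: empty(A) -> (A=0 B=8 C=10)

Answer: 0 8 10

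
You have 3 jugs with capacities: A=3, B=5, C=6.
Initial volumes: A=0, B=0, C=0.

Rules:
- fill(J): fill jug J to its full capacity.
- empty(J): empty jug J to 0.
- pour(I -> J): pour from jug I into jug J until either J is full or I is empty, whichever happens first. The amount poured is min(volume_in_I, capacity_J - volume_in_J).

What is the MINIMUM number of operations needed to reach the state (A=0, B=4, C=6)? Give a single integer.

Answer: 4

Derivation:
BFS from (A=0, B=0, C=0). One shortest path:
  1. fill(B) -> (A=0 B=5 C=0)
  2. pour(B -> C) -> (A=0 B=0 C=5)
  3. fill(B) -> (A=0 B=5 C=5)
  4. pour(B -> C) -> (A=0 B=4 C=6)
Reached target in 4 moves.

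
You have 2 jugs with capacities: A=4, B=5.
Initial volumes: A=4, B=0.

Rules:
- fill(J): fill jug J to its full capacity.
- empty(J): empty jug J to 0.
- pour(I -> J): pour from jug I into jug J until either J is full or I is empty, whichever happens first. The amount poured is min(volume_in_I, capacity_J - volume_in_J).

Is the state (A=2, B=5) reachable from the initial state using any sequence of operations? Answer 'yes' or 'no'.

BFS from (A=4, B=0):
  1. pour(A -> B) -> (A=0 B=4)
  2. fill(A) -> (A=4 B=4)
  3. pour(A -> B) -> (A=3 B=5)
  4. empty(B) -> (A=3 B=0)
  5. pour(A -> B) -> (A=0 B=3)
  6. fill(A) -> (A=4 B=3)
  7. pour(A -> B) -> (A=2 B=5)
Target reached → yes.

Answer: yes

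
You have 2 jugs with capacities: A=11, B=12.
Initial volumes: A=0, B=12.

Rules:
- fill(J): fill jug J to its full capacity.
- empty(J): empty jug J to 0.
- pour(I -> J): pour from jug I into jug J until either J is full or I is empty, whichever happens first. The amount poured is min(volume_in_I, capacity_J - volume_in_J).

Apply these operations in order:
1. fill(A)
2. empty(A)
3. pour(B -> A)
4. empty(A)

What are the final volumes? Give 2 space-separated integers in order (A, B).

Step 1: fill(A) -> (A=11 B=12)
Step 2: empty(A) -> (A=0 B=12)
Step 3: pour(B -> A) -> (A=11 B=1)
Step 4: empty(A) -> (A=0 B=1)

Answer: 0 1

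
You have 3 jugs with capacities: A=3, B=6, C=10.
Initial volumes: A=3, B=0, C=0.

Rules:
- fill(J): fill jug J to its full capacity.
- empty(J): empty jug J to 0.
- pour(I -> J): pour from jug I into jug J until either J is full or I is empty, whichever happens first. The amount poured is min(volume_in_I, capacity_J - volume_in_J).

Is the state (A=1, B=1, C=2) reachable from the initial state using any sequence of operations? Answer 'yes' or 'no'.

BFS explored all 218 reachable states.
Reachable set includes: (0,0,0), (0,0,1), (0,0,2), (0,0,3), (0,0,4), (0,0,5), (0,0,6), (0,0,7), (0,0,8), (0,0,9), (0,0,10), (0,1,0) ...
Target (A=1, B=1, C=2) not in reachable set → no.

Answer: no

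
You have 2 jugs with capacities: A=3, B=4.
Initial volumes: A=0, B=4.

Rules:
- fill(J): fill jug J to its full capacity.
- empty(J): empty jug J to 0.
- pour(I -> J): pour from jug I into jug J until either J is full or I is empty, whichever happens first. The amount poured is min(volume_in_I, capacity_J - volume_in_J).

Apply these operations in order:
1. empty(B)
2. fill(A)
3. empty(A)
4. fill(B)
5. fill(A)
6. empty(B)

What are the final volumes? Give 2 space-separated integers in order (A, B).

Answer: 3 0

Derivation:
Step 1: empty(B) -> (A=0 B=0)
Step 2: fill(A) -> (A=3 B=0)
Step 3: empty(A) -> (A=0 B=0)
Step 4: fill(B) -> (A=0 B=4)
Step 5: fill(A) -> (A=3 B=4)
Step 6: empty(B) -> (A=3 B=0)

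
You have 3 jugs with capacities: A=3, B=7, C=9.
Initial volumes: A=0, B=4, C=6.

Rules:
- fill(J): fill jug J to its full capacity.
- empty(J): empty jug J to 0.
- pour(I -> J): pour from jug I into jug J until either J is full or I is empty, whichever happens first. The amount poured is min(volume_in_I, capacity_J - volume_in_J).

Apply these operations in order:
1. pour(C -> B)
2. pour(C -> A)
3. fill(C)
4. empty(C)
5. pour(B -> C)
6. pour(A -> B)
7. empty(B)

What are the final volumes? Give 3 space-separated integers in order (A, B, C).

Step 1: pour(C -> B) -> (A=0 B=7 C=3)
Step 2: pour(C -> A) -> (A=3 B=7 C=0)
Step 3: fill(C) -> (A=3 B=7 C=9)
Step 4: empty(C) -> (A=3 B=7 C=0)
Step 5: pour(B -> C) -> (A=3 B=0 C=7)
Step 6: pour(A -> B) -> (A=0 B=3 C=7)
Step 7: empty(B) -> (A=0 B=0 C=7)

Answer: 0 0 7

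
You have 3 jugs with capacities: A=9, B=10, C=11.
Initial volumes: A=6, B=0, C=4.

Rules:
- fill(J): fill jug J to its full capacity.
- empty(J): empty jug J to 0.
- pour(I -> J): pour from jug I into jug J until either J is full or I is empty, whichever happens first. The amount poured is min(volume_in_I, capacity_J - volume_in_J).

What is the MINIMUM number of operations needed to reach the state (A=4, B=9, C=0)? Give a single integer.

Answer: 3

Derivation:
BFS from (A=6, B=0, C=4). One shortest path:
  1. fill(A) -> (A=9 B=0 C=4)
  2. pour(A -> B) -> (A=0 B=9 C=4)
  3. pour(C -> A) -> (A=4 B=9 C=0)
Reached target in 3 moves.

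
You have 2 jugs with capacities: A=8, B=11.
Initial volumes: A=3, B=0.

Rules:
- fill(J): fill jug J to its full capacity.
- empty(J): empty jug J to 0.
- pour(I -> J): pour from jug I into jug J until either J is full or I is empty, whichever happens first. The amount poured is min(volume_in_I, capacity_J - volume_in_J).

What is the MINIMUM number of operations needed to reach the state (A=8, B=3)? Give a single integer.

BFS from (A=3, B=0). One shortest path:
  1. pour(A -> B) -> (A=0 B=3)
  2. fill(A) -> (A=8 B=3)
Reached target in 2 moves.

Answer: 2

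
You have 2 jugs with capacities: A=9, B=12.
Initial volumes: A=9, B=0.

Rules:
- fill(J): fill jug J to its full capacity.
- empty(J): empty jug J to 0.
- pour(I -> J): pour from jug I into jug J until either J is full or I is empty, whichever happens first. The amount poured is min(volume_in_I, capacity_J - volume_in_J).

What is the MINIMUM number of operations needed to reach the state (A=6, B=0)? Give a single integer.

BFS from (A=9, B=0). One shortest path:
  1. pour(A -> B) -> (A=0 B=9)
  2. fill(A) -> (A=9 B=9)
  3. pour(A -> B) -> (A=6 B=12)
  4. empty(B) -> (A=6 B=0)
Reached target in 4 moves.

Answer: 4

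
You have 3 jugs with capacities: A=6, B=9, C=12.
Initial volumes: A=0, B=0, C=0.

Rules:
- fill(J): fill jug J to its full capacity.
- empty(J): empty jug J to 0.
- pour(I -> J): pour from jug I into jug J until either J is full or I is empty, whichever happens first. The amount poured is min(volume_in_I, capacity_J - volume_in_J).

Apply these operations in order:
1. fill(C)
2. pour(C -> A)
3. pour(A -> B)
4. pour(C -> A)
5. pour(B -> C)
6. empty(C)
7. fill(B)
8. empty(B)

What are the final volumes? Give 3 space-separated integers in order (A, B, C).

Answer: 6 0 0

Derivation:
Step 1: fill(C) -> (A=0 B=0 C=12)
Step 2: pour(C -> A) -> (A=6 B=0 C=6)
Step 3: pour(A -> B) -> (A=0 B=6 C=6)
Step 4: pour(C -> A) -> (A=6 B=6 C=0)
Step 5: pour(B -> C) -> (A=6 B=0 C=6)
Step 6: empty(C) -> (A=6 B=0 C=0)
Step 7: fill(B) -> (A=6 B=9 C=0)
Step 8: empty(B) -> (A=6 B=0 C=0)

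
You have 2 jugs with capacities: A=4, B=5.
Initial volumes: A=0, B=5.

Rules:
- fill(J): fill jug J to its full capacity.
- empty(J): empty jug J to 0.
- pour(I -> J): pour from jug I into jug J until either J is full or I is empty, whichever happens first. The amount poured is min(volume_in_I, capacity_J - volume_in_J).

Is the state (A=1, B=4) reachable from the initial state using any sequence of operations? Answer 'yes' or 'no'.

BFS explored all 18 reachable states.
Reachable set includes: (0,0), (0,1), (0,2), (0,3), (0,4), (0,5), (1,0), (1,5), (2,0), (2,5), (3,0), (3,5) ...
Target (A=1, B=4) not in reachable set → no.

Answer: no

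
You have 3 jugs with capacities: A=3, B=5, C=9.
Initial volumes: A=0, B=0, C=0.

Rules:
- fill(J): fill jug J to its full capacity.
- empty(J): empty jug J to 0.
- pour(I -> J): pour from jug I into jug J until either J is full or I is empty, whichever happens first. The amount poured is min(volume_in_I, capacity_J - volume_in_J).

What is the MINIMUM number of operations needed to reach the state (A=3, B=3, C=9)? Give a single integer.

Answer: 4

Derivation:
BFS from (A=0, B=0, C=0). One shortest path:
  1. fill(A) -> (A=3 B=0 C=0)
  2. fill(C) -> (A=3 B=0 C=9)
  3. pour(A -> B) -> (A=0 B=3 C=9)
  4. fill(A) -> (A=3 B=3 C=9)
Reached target in 4 moves.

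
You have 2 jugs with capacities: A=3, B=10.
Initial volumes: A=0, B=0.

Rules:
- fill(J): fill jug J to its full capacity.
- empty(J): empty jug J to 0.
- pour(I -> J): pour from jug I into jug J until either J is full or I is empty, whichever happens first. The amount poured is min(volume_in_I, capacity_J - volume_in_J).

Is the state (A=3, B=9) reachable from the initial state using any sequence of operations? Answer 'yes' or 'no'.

BFS from (A=0, B=0):
  1. fill(A) -> (A=3 B=0)
  2. pour(A -> B) -> (A=0 B=3)
  3. fill(A) -> (A=3 B=3)
  4. pour(A -> B) -> (A=0 B=6)
  5. fill(A) -> (A=3 B=6)
  6. pour(A -> B) -> (A=0 B=9)
  7. fill(A) -> (A=3 B=9)
Target reached → yes.

Answer: yes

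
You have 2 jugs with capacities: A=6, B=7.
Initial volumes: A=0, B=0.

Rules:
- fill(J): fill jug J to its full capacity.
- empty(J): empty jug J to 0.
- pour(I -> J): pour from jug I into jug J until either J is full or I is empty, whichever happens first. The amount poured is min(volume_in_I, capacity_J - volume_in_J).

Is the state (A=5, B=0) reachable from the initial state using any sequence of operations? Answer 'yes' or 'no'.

BFS from (A=0, B=0):
  1. fill(A) -> (A=6 B=0)
  2. pour(A -> B) -> (A=0 B=6)
  3. fill(A) -> (A=6 B=6)
  4. pour(A -> B) -> (A=5 B=7)
  5. empty(B) -> (A=5 B=0)
Target reached → yes.

Answer: yes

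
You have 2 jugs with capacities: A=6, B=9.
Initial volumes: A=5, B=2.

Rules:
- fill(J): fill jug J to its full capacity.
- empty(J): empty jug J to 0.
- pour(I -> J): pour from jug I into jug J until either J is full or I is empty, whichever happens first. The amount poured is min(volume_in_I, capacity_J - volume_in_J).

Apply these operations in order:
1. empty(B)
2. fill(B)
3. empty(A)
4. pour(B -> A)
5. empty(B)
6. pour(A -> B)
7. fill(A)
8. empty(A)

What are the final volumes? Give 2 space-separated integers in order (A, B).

Answer: 0 6

Derivation:
Step 1: empty(B) -> (A=5 B=0)
Step 2: fill(B) -> (A=5 B=9)
Step 3: empty(A) -> (A=0 B=9)
Step 4: pour(B -> A) -> (A=6 B=3)
Step 5: empty(B) -> (A=6 B=0)
Step 6: pour(A -> B) -> (A=0 B=6)
Step 7: fill(A) -> (A=6 B=6)
Step 8: empty(A) -> (A=0 B=6)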